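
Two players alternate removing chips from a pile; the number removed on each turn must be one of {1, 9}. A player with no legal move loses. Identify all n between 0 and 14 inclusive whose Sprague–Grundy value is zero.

0, 2, 4, 6, 8, 10, 12, 14

G(0) = 0
G(1) = mex{0} = 1
G(2) = mex{1} = 0
G(3) = mex{0} = 1
G(4) = mex{1} = 0
G(5) = mex{0} = 1
G(6) = mex{1} = 0
G(7) = mex{0} = 1
G(8) = mex{1} = 0
G(9) = mex{0,0} = 1
G(10) = mex{1,1} = 0
G(11) = mex{0,0} = 1
G(12) = mex{1,1} = 0
G(13) = mex{0,0} = 1
G(14) = mex{1,1} = 0
P-positions are exactly the n with G(n) = 0.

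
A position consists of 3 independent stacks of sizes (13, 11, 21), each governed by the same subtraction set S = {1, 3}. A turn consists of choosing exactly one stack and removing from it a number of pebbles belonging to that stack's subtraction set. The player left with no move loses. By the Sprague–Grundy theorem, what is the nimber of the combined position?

1

All stacks use S = {1, 3}:
n :  0  1  2  3  4  5  6  7  8  9 10 11 12 13 14 15 16 17 18 19 20 21
G :  0  1  0  1  0  1  0  1  0  1  0  1  0  1  0  1  0  1  0  1  0  1
Stack A: G(13) = 1.
Stack B: G(11) = 1.
Stack C: G(21) = 1.
Combined Grundy value = 1 ⊕ 1 ⊕ 1 = 1.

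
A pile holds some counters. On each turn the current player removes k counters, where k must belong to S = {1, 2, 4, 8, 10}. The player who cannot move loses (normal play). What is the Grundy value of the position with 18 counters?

n :  0  1  2  3  4  5  6  7  8  9 10 11 12 13 14 15 16 17 18
G :  0  1  2  0  1  2  0  1  2  0  1  2  0  1  2  0  1  2  0

0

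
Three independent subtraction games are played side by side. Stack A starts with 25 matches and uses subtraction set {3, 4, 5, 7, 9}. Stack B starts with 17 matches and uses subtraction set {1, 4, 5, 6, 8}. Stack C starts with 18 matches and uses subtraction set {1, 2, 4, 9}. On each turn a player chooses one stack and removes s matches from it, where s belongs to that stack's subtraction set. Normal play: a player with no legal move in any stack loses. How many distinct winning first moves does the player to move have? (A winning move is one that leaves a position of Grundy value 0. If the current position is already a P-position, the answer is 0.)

Stack A, S = {3, 4, 5, 7, 9}:
G(0) = 0
G(1) = mex{} = 0
G(2) = mex{} = 0
G(3) = mex{0} = 1
G(4) = mex{0,0} = 1
G(5) = mex{0,0,0} = 1
G(6) = mex{1,0,0} = 2
G(7) = mex{1,1,0,0} = 2
G(8) = mex{1,1,1,0} = 2
G(9) = mex{2,1,1,0,0} = 3
G(10) = mex{2,2,1,1,0} = 3
G(11) = mex{2,2,2,1,0} = 3
G(12) = mex{3,2,2,1,1} = 0
G(13) = mex{3,3,2,2,1} = 0
G(14) = mex{3,3,3,2,1} = 0
G(15) = mex{0,3,3,2,2} = 1
G(16) = mex{0,0,3,3,2} = 1
G(17) = mex{0,0,0,3,2} = 1
G(18) = mex{1,0,0,3,3} = 2
G(19) = mex{1,1,0,0,3} = 2
G(20) = mex{1,1,1,0,3} = 2
G(21) = mex{2,1,1,0,0} = 3
G(22) = mex{2,2,1,1,0} = 3
G(23) = mex{2,2,2,1,0} = 3
G(24) = mex{3,2,2,1,1} = 0
G(25) = mex{3,3,2,2,1} = 0
G_A(25) = 0.
Stack B, S = {1, 4, 5, 6, 8}:
G(0) = 0
G(1) = mex{0} = 1
G(2) = mex{1} = 0
G(3) = mex{0} = 1
G(4) = mex{1,0} = 2
G(5) = mex{2,1,0} = 3
G(6) = mex{3,0,1,0} = 2
G(7) = mex{2,1,0,1} = 3
G(8) = mex{3,2,1,0,0} = 4
G(9) = mex{4,3,2,1,1} = 0
G(10) = mex{0,2,3,2,0} = 1
G(11) = mex{1,3,2,3,1} = 0
G(12) = mex{0,4,3,2,2} = 1
G(13) = mex{1,0,4,3,3} = 2
G(14) = mex{2,1,0,4,2} = 3
G(15) = mex{3,0,1,0,3} = 2
G(16) = mex{2,1,0,1,4} = 3
G(17) = mex{3,2,1,0,0} = 4
G_B(17) = 4.
Stack C, S = {1, 2, 4, 9}:
G(0) = 0
G(1) = mex{0} = 1
G(2) = mex{1,0} = 2
G(3) = mex{2,1} = 0
G(4) = mex{0,2,0} = 1
G(5) = mex{1,0,1} = 2
G(6) = mex{2,1,2} = 0
G(7) = mex{0,2,0} = 1
G(8) = mex{1,0,1} = 2
G(9) = mex{2,1,2,0} = 3
G(10) = mex{3,2,0,1} = 4
G(11) = mex{4,3,1,2} = 0
G(12) = mex{0,4,2,0} = 1
G(13) = mex{1,0,3,1} = 2
G(14) = mex{2,1,4,2} = 0
G(15) = mex{0,2,0,0} = 1
G(16) = mex{1,0,1,1} = 2
G(17) = mex{2,1,2,2} = 0
G(18) = mex{0,2,0,3} = 1
G_C(18) = 1.
Combined Grundy value = 0 ⊕ 4 ⊕ 1 = 5.
A winning move leaves total XOR = 0, i.e. changes one component's Grundy value g to g ⊕ X where X is the current total.
Stack A: need g' = 0⊕5 = 5. Options: 25−3→G=3, 25−4→G=3, 25−5→G=2, 25−7→G=2, 25−9→G=1. Hits: 0.
Stack B: need g' = 4⊕5 = 1. Options: 17−1→G=3, 17−4→G=2, 17−5→G=1, 17−6→G=0, 17−8→G=0. Hits: 1.
Stack C: need g' = 1⊕5 = 4. Options: 18−1→G=0, 18−2→G=2, 18−4→G=0, 18−9→G=3. Hits: 0.

1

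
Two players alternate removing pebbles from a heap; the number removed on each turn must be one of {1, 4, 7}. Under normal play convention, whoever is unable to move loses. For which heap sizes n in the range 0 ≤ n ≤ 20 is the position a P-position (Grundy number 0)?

0, 2, 5, 8, 10, 13, 16, 18

n :  0  1  2  3  4  5  6  7  8  9 10 11 12 13 14 15 16 17 18 19 20
G :  0  1  0  1  2  0  1  2  0  1  0  1  2  0  1  2  0  1  0  1  2
P-positions are exactly the n with G(n) = 0.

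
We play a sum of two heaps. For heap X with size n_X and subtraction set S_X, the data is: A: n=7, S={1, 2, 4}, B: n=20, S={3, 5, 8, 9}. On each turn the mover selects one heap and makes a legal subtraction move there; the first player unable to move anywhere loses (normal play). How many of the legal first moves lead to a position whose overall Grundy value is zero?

3

Heap A, S = {1, 2, 4}:
n : 0 1 2 3 4 5 6 7
G : 0 1 2 0 1 2 0 1
G_A(7) = 1.
Heap B, S = {3, 5, 8, 9}:
n :  0  1  2  3  4  5  6  7  8  9 10 11 12 13 14 15 16 17 18 19 20
G :  0  0  0  1  1  1  2  2  2  3  3  3  0  0  0  1  1  1  2  2  2
G_B(20) = 2.
Combined Grundy value = 1 ⊕ 2 = 3.
A winning move leaves total XOR = 0, i.e. changes one component's Grundy value g to g ⊕ X where X is the current total.
Heap A: need g' = 1⊕3 = 2. Options: 7−1→G=0, 7−2→G=2, 7−4→G=0. Hits: 1.
Heap B: need g' = 2⊕3 = 1. Options: 20−3→G=1, 20−5→G=1, 20−8→G=0, 20−9→G=3. Hits: 2.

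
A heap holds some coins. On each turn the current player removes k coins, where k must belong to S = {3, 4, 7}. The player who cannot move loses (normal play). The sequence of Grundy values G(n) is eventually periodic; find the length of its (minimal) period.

10

n :  0  1  2  3  4  5  6  7  8  9 10 11 12 13 14 15 16 17 18 19 20 21
G :  0  0  0  1  1  1  2  2  2  3  0  0  0  1  1  1  2  2  2  3  0  0
G(n+10) = G(n) holds for n = 0,…,6 (a full window of length max(S) = 7), so the sequence is purely periodic with period 10.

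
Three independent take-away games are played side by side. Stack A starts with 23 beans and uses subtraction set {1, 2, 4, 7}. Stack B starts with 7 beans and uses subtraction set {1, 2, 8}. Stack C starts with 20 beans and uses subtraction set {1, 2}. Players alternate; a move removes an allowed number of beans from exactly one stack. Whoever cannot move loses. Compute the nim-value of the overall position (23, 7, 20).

1

Stack A, S = {1, 2, 4, 7}:
G(0) = 0
G(1) = mex{0} = 1
G(2) = mex{1,0} = 2
G(3) = mex{2,1} = 0
G(4) = mex{0,2,0} = 1
G(5) = mex{1,0,1} = 2
G(6) = mex{2,1,2} = 0
G(7) = mex{0,2,0,0} = 1
G(8) = mex{1,0,1,1} = 2
G(9) = mex{2,1,2,2} = 0
G(10) = mex{0,2,0,0} = 1
G(11) = mex{1,0,1,1} = 2
G(12) = mex{2,1,2,2} = 0
G(13) = mex{0,2,0,0} = 1
G(14) = mex{1,0,1,1} = 2
G(15) = mex{2,1,2,2} = 0
G(16) = mex{0,2,0,0} = 1
G(17) = mex{1,0,1,1} = 2
G(18) = mex{2,1,2,2} = 0
G(19) = mex{0,2,0,0} = 1
G(20) = mex{1,0,1,1} = 2
G(21) = mex{2,1,2,2} = 0
G(22) = mex{0,2,0,0} = 1
G(23) = mex{1,0,1,1} = 2
G_A(23) = 2.
Stack B, S = {1, 2, 8}:
G(0) = 0
G(1) = mex{0} = 1
G(2) = mex{1,0} = 2
G(3) = mex{2,1} = 0
G(4) = mex{0,2} = 1
G(5) = mex{1,0} = 2
G(6) = mex{2,1} = 0
G(7) = mex{0,2} = 1
G_B(7) = 1.
Stack C, S = {1, 2}:
G(0) = 0
G(1) = mex{0} = 1
G(2) = mex{1,0} = 2
G(3) = mex{2,1} = 0
G(4) = mex{0,2} = 1
G(5) = mex{1,0} = 2
G(6) = mex{2,1} = 0
G(7) = mex{0,2} = 1
G(8) = mex{1,0} = 2
G(9) = mex{2,1} = 0
G(10) = mex{0,2} = 1
G(11) = mex{1,0} = 2
G(12) = mex{2,1} = 0
G(13) = mex{0,2} = 1
G(14) = mex{1,0} = 2
G(15) = mex{2,1} = 0
G(16) = mex{0,2} = 1
G(17) = mex{1,0} = 2
G(18) = mex{2,1} = 0
G(19) = mex{0,2} = 1
G(20) = mex{1,0} = 2
G_C(20) = 2.
Combined Grundy value = 2 ⊕ 1 ⊕ 2 = 1.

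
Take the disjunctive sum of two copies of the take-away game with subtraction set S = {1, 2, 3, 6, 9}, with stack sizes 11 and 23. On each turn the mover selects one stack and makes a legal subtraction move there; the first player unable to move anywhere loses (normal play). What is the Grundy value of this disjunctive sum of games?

0

All stacks use S = {1, 2, 3, 6, 9}:
n :  0  1  2  3  4  5  6  7  8  9 10 11 12 13 14 15 16 17 18 19 20 21 22 23
G :  0  1  2  3  0  1  2  3  0  1  2  3  0  1  2  3  0  1  2  3  0  1  2  3
Stack A: G(11) = 3.
Stack B: G(23) = 3.
Combined Grundy value = 3 ⊕ 3 = 0.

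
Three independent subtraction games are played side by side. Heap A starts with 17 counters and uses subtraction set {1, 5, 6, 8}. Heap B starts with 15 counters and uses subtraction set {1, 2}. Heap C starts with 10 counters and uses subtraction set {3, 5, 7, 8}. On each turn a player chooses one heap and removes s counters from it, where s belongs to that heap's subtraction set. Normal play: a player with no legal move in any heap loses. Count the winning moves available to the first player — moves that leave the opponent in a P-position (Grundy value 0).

Heap A, S = {1, 5, 6, 8}:
G(0) = 0
G(1) = mex{0} = 1
G(2) = mex{1} = 0
G(3) = mex{0} = 1
G(4) = mex{1} = 0
G(5) = mex{0,0} = 1
G(6) = mex{1,1,0} = 2
G(7) = mex{2,0,1} = 3
G(8) = mex{3,1,0,0} = 2
G(9) = mex{2,0,1,1} = 3
G(10) = mex{3,1,0,0} = 2
G(11) = mex{2,2,1,1} = 0
G(12) = mex{0,3,2,0} = 1
G(13) = mex{1,2,3,1} = 0
G(14) = mex{0,3,2,2} = 1
G(15) = mex{1,2,3,3} = 0
G(16) = mex{0,0,2,2} = 1
G(17) = mex{1,1,0,3} = 2
G_A(17) = 2.
Heap B, S = {1, 2}:
G(0) = 0
G(1) = mex{0} = 1
G(2) = mex{1,0} = 2
G(3) = mex{2,1} = 0
G(4) = mex{0,2} = 1
G(5) = mex{1,0} = 2
G(6) = mex{2,1} = 0
G(7) = mex{0,2} = 1
G(8) = mex{1,0} = 2
G(9) = mex{2,1} = 0
G(10) = mex{0,2} = 1
G(11) = mex{1,0} = 2
G(12) = mex{2,1} = 0
G(13) = mex{0,2} = 1
G(14) = mex{1,0} = 2
G(15) = mex{2,1} = 0
G_B(15) = 0.
Heap C, S = {3, 5, 7, 8}:
G(0) = 0
G(1) = mex{} = 0
G(2) = mex{} = 0
G(3) = mex{0} = 1
G(4) = mex{0} = 1
G(5) = mex{0,0} = 1
G(6) = mex{1,0} = 2
G(7) = mex{1,0,0} = 2
G(8) = mex{1,1,0,0} = 2
G(9) = mex{2,1,0,0} = 3
G(10) = mex{2,1,1,0} = 3
G_C(10) = 3.
Combined Grundy value = 2 ⊕ 0 ⊕ 3 = 1.
A winning move leaves total XOR = 0, i.e. changes one component's Grundy value g to g ⊕ X where X is the current total.
Heap A: need g' = 2⊕1 = 3. Options: 17−1→G=1, 17−5→G=1, 17−6→G=0, 17−8→G=3. Hits: 1.
Heap B: need g' = 0⊕1 = 1. Options: 15−1→G=2, 15−2→G=1. Hits: 1.
Heap C: need g' = 3⊕1 = 2. Options: 10−3→G=2, 10−5→G=1, 10−7→G=1, 10−8→G=0. Hits: 1.

3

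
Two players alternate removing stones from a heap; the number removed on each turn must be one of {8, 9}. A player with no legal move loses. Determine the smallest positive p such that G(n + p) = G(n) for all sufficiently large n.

G(0) = 0
G(1) = mex{} = 0
G(2) = mex{} = 0
G(3) = mex{} = 0
G(4) = mex{} = 0
G(5) = mex{} = 0
G(6) = mex{} = 0
G(7) = mex{} = 0
G(8) = mex{0} = 1
G(9) = mex{0,0} = 1
G(10) = mex{0,0} = 1
G(11) = mex{0,0} = 1
G(12) = mex{0,0} = 1
G(13) = mex{0,0} = 1
G(14) = mex{0,0} = 1
G(15) = mex{0,0} = 1
G(16) = mex{1,0} = 2
G(17) = mex{1,1} = 0
G(18) = mex{1,1} = 0
G(19) = mex{1,1} = 0
G(20) = mex{1,1} = 0
G(21) = mex{1,1} = 0
G(22) = mex{1,1} = 0
G(23) = mex{1,1} = 0
G(24) = mex{2,1} = 0
G(25) = mex{0,2} = 1
G(26) = mex{0,0} = 1
G(27) = mex{0,0} = 1
G(28) = mex{0,0} = 1
G(29) = mex{0,0} = 1
G(30) = mex{0,0} = 1
G(31) = mex{0,0} = 1
G(32) = mex{0,0} = 1
G(33) = mex{1,0} = 2
G(34) = mex{1,1} = 0
G(35) = mex{1,1} = 0
G(n+17) = G(n) holds for n = 0,…,8 (a full window of length max(S) = 9), so the sequence is purely periodic with period 17.

17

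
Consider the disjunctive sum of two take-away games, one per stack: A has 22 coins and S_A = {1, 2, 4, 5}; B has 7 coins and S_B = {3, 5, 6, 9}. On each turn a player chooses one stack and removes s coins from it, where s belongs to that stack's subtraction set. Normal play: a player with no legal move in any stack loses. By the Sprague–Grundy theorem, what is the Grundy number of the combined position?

3

Stack A, S = {1, 2, 4, 5}:
n :  0  1  2  3  4  5  6  7  8  9 10 11 12 13 14 15 16 17 18 19 20 21 22
G :  0  1  2  0  1  2  0  1  2  0  1  2  0  1  2  0  1  2  0  1  2  0  1
G_A(22) = 1.
Stack B, S = {3, 5, 6, 9}:
n : 0 1 2 3 4 5 6 7
G : 0 0 0 1 1 1 2 2
G_B(7) = 2.
Combined Grundy value = 1 ⊕ 2 = 3.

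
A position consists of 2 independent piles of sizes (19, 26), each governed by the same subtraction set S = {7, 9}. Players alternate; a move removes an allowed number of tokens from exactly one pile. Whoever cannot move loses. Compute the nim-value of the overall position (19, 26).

All piles use S = {7, 9}:
n :  0  1  2  3  4  5  6  7  8  9 10 11 12 13 14 15 16 17 18 19 20 21 22 23 24 25 26
G :  0  0  0  0  0  0  0  1  1  1  1  1  1  1  2  2  0  0  0  0  0  0  0  1  1  1  1
Pile A: G(19) = 0.
Pile B: G(26) = 1.
Combined Grundy value = 0 ⊕ 1 = 1.

1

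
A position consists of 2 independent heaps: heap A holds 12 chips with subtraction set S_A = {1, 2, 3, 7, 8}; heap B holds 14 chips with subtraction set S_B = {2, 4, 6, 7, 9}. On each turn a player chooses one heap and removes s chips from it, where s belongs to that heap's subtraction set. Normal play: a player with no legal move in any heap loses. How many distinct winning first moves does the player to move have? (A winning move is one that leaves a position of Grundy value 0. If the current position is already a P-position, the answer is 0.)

Heap A, S = {1, 2, 3, 7, 8}:
n :  0  1  2  3  4  5  6  7  8  9 10 11 12
G :  0  1  2  3  0  1  2  3  4  0  1  2  3
G_A(12) = 3.
Heap B, S = {2, 4, 6, 7, 9}:
n :  0  1  2  3  4  5  6  7  8  9 10 11 12 13 14
G :  0  0  1  1  2  2  3  3  4  4  5  0  0  1  1
G_B(14) = 1.
Combined Grundy value = 3 ⊕ 1 = 2.
A winning move leaves total XOR = 0, i.e. changes one component's Grundy value g to g ⊕ X where X is the current total.
Heap A: need g' = 3⊕2 = 1. Options: 12−1→G=2, 12−2→G=1, 12−3→G=0, 12−7→G=1, 12−8→G=0. Hits: 2.
Heap B: need g' = 1⊕2 = 3. Options: 14−2→G=0, 14−4→G=5, 14−6→G=4, 14−7→G=3, 14−9→G=2. Hits: 1.

3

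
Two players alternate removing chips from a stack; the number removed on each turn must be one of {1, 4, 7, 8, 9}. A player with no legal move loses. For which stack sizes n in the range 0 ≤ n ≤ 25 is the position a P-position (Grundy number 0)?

n :  0  1  2  3  4  5  6  7  8  9 10 11 12 13 14 15 16 17 18 19 20 21 22 23 24 25
G :  0  1  0  1  2  0  1  2  3  2  3  4  5  3  4  0  1  0  1  2  0  1  2  3  2  3
P-positions are exactly the n with G(n) = 0.

0, 2, 5, 15, 17, 20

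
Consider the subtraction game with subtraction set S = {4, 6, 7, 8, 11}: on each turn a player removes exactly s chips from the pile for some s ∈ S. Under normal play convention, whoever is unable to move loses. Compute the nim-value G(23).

2

n :  0  1  2  3  4  5  6  7  8  9 10 11 12 13 14 15 16 17 18 19 20 21 22 23
G :  0  0  0  0  1  1  1  1  2  2  2  2  3  3  3  0  0  0  0  1  1  1  1  2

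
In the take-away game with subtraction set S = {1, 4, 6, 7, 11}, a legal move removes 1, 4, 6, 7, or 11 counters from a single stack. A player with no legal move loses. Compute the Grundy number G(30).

2

n :  0  1  2  3  4  5  6  7  8  9 10 11 12 13 14 15 16 17 18 19 20 21 22 23 24 25 26 27 28 29 30
G :  0  1  0  1  2  0  1  2  3  2  0  1  2  3  4  0  1  2  0  1  0  1  2  0  1  2  3  2  0  1  2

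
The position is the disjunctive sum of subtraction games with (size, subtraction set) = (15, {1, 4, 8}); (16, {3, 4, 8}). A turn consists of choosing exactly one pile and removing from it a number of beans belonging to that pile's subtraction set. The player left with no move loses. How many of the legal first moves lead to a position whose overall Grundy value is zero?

Pile A, S = {1, 4, 8}:
G(0) = 0
G(1) = mex{0} = 1
G(2) = mex{1} = 0
G(3) = mex{0} = 1
G(4) = mex{1,0} = 2
G(5) = mex{2,1} = 0
G(6) = mex{0,0} = 1
G(7) = mex{1,1} = 0
G(8) = mex{0,2,0} = 1
G(9) = mex{1,0,1} = 2
G(10) = mex{2,1,0} = 3
G(11) = mex{3,0,1} = 2
G(12) = mex{2,1,2} = 0
G(13) = mex{0,2,0} = 1
G(14) = mex{1,3,1} = 0
G(15) = mex{0,2,0} = 1
G_A(15) = 1.
Pile B, S = {3, 4, 8}:
G(0) = 0
G(1) = mex{} = 0
G(2) = mex{} = 0
G(3) = mex{0} = 1
G(4) = mex{0,0} = 1
G(5) = mex{0,0} = 1
G(6) = mex{1,0} = 2
G(7) = mex{1,1} = 0
G(8) = mex{1,1,0} = 2
G(9) = mex{2,1,0} = 3
G(10) = mex{0,2,0} = 1
G(11) = mex{2,0,1} = 3
G(12) = mex{3,2,1} = 0
G(13) = mex{1,3,1} = 0
G(14) = mex{3,1,2} = 0
G(15) = mex{0,3,0} = 1
G(16) = mex{0,0,2} = 1
G_B(16) = 1.
Combined Grundy value = 1 ⊕ 1 = 0.
A winning move leaves total XOR = 0, i.e. changes one component's Grundy value g to g ⊕ X where X is the current total.
Pile A: target g' = 1⊕0 = 1, but every legal move changes the Grundy value (mex property), so 0 moves.
Pile B: target g' = 1⊕0 = 1, but every legal move changes the Grundy value (mex property), so 0 moves.

0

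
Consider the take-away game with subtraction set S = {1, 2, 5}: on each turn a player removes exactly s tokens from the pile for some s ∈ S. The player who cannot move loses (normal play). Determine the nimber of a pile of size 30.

0

n :  0  1  2  3  4  5  6  7  8  9 10 11 12 13 14 15 16 17 18 19 20 21 22 23 24 25 26 27 28 29 30
G :  0  1  2  0  1  2  0  1  2  0  1  2  0  1  2  0  1  2  0  1  2  0  1  2  0  1  2  0  1  2  0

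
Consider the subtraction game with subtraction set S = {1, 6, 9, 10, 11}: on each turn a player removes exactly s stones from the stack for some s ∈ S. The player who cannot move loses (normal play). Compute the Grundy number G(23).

0

n :  0  1  2  3  4  5  6  7  8  9 10 11 12 13 14 15 16 17 18 19 20 21 22 23
G :  0  1  0  1  0  1  2  0  1  2  3  2  3  2  3  4  5  3  4  0  1  0  1  0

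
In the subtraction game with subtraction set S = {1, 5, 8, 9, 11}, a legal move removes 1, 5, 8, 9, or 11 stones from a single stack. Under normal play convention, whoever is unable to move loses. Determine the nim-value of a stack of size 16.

n :  0  1  2  3  4  5  6  7  8  9 10 11 12 13 14 15 16
G :  0  1  0  1  0  1  0  1  2  3  2  3  2  3  2  3  0

0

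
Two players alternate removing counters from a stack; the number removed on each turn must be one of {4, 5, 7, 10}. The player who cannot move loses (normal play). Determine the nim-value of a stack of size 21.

1

n :  0  1  2  3  4  5  6  7  8  9 10 11 12 13 14 15 16 17 18 19 20 21
G :  0  0  0  0  1  1  1  1  2  2  2  2  3  3  0  0  0  0  1  1  1  1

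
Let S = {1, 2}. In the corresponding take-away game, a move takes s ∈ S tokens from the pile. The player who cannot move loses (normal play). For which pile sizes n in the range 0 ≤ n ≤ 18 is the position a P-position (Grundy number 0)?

n :  0  1  2  3  4  5  6  7  8  9 10 11 12 13 14 15 16 17 18
G :  0  1  2  0  1  2  0  1  2  0  1  2  0  1  2  0  1  2  0
P-positions are exactly the n with G(n) = 0.

0, 3, 6, 9, 12, 15, 18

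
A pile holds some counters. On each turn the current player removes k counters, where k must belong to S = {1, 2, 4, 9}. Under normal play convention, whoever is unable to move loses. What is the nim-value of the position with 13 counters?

G(0) = 0
G(1) = mex{0} = 1
G(2) = mex{1,0} = 2
G(3) = mex{2,1} = 0
G(4) = mex{0,2,0} = 1
G(5) = mex{1,0,1} = 2
G(6) = mex{2,1,2} = 0
G(7) = mex{0,2,0} = 1
G(8) = mex{1,0,1} = 2
G(9) = mex{2,1,2,0} = 3
G(10) = mex{3,2,0,1} = 4
G(11) = mex{4,3,1,2} = 0
G(12) = mex{0,4,2,0} = 1
G(13) = mex{1,0,3,1} = 2

2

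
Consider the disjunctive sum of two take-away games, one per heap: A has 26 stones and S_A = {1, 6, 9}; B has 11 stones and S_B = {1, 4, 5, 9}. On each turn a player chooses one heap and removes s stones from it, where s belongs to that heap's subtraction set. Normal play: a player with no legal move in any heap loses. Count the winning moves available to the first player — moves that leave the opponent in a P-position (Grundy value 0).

Heap A, S = {1, 6, 9}:
n :  0  1  2  3  4  5  6  7  8  9 10 11 12 13 14 15 16 17 18 19 20 21 22 23 24 25 26
G :  0  1  0  1  0  1  2  0  1  2  3  2  0  1  0  1  2  0  1  0  1  2  0  1  0  1  2
G_A(26) = 2.
Heap B, S = {1, 4, 5, 9}:
G(0) = 0
G(1) = mex{0} = 1
G(2) = mex{1} = 0
G(3) = mex{0} = 1
G(4) = mex{1,0} = 2
G(5) = mex{2,1,0} = 3
G(6) = mex{3,0,1} = 2
G(7) = mex{2,1,0} = 3
G(8) = mex{3,2,1} = 0
G(9) = mex{0,3,2,0} = 1
G(10) = mex{1,2,3,1} = 0
G(11) = mex{0,3,2,0} = 1
G_B(11) = 1.
Combined Grundy value = 2 ⊕ 1 = 3.
A winning move leaves total XOR = 0, i.e. changes one component's Grundy value g to g ⊕ X where X is the current total.
Heap A: need g' = 2⊕3 = 1. Options: 26−1→G=1, 26−6→G=1, 26−9→G=0. Hits: 2.
Heap B: need g' = 1⊕3 = 2. Options: 11−1→G=0, 11−4→G=3, 11−5→G=2, 11−9→G=0. Hits: 1.

3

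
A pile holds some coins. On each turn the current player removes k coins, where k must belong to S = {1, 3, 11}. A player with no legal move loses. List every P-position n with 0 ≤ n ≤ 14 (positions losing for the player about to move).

0, 2, 4, 6, 8, 10, 12, 14

n :  0  1  2  3  4  5  6  7  8  9 10 11 12 13 14
G :  0  1  0  1  0  1  0  1  0  1  0  1  0  1  0
P-positions are exactly the n with G(n) = 0.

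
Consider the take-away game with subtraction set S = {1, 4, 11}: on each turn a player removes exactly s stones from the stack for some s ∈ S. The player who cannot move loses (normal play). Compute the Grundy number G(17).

0

n :  0  1  2  3  4  5  6  7  8  9 10 11 12 13 14 15 16 17
G :  0  1  0  1  2  0  1  0  1  2  0  1  0  1  2  0  1  0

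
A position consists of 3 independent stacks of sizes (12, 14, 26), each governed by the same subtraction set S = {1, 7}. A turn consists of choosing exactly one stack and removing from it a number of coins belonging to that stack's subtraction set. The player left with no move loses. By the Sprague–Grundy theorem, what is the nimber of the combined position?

0

All stacks use S = {1, 7}:
n :  0  1  2  3  4  5  6  7  8  9 10 11 12 13 14 15 16 17 18 19 20 21 22 23 24 25 26
G :  0  1  0  1  0  1  0  1  0  1  0  1  0  1  0  1  0  1  0  1  0  1  0  1  0  1  0
Stack A: G(12) = 0.
Stack B: G(14) = 0.
Stack C: G(26) = 0.
Combined Grundy value = 0 ⊕ 0 ⊕ 0 = 0.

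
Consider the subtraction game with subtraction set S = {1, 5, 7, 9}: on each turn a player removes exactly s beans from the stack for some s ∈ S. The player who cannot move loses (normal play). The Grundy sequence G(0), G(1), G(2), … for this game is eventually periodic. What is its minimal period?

G(0) = 0
G(1) = mex{0} = 1
G(2) = mex{1} = 0
G(3) = mex{0} = 1
G(4) = mex{1} = 0
G(5) = mex{0,0} = 1
G(6) = mex{1,1} = 0
G(7) = mex{0,0,0} = 1
G(8) = mex{1,1,1} = 0
G(9) = mex{0,0,0,0} = 1
G(10) = mex{1,1,1,1} = 0
G(11) = mex{0,0,0,0} = 1
G(12) = mex{1,1,1,1} = 0
G(13) = mex{0,0,0,0} = 1
G(14) = mex{1,1,1,1} = 0
G(n+2) = G(n) holds for n = 0,…,8 (a full window of length max(S) = 9), so the sequence is purely periodic with period 2.

2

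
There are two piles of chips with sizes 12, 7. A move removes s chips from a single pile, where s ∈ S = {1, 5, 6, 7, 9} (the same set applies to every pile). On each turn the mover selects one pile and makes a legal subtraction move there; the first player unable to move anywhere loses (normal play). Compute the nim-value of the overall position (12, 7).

All piles use S = {1, 5, 6, 7, 9}:
G(0) = 0
G(1) = mex{0} = 1
G(2) = mex{1} = 0
G(3) = mex{0} = 1
G(4) = mex{1} = 0
G(5) = mex{0,0} = 1
G(6) = mex{1,1,0} = 2
G(7) = mex{2,0,1,0} = 3
G(8) = mex{3,1,0,1} = 2
G(9) = mex{2,0,1,0,0} = 3
G(10) = mex{3,1,0,1,1} = 2
G(11) = mex{2,2,1,0,0} = 3
G(12) = mex{3,3,2,1,1} = 0
Pile A: G(12) = 0.
Pile B: G(7) = 3.
Combined Grundy value = 0 ⊕ 3 = 3.

3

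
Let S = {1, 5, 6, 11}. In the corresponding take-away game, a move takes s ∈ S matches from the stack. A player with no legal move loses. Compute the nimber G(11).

3

G(0) = 0
G(1) = mex{0} = 1
G(2) = mex{1} = 0
G(3) = mex{0} = 1
G(4) = mex{1} = 0
G(5) = mex{0,0} = 1
G(6) = mex{1,1,0} = 2
G(7) = mex{2,0,1} = 3
G(8) = mex{3,1,0} = 2
G(9) = mex{2,0,1} = 3
G(10) = mex{3,1,0} = 2
G(11) = mex{2,2,1,0} = 3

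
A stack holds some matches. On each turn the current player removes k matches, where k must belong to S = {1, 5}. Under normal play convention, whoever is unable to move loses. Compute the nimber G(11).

n :  0  1  2  3  4  5  6  7  8  9 10 11
G :  0  1  0  1  0  1  0  1  0  1  0  1

1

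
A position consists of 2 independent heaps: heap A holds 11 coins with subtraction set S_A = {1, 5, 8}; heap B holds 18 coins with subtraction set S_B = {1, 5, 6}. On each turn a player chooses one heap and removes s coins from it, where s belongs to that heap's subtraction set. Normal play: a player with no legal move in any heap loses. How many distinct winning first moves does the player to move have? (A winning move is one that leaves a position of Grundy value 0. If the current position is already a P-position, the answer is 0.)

Heap A, S = {1, 5, 8}:
n :  0  1  2  3  4  5  6  7  8  9 10 11
G :  0  1  0  1  0  1  0  1  2  3  2  3
G_A(11) = 3.
Heap B, S = {1, 5, 6}:
G(0) = 0
G(1) = mex{0} = 1
G(2) = mex{1} = 0
G(3) = mex{0} = 1
G(4) = mex{1} = 0
G(5) = mex{0,0} = 1
G(6) = mex{1,1,0} = 2
G(7) = mex{2,0,1} = 3
G(8) = mex{3,1,0} = 2
G(9) = mex{2,0,1} = 3
G(10) = mex{3,1,0} = 2
G(11) = mex{2,2,1} = 0
G(12) = mex{0,3,2} = 1
G(13) = mex{1,2,3} = 0
G(14) = mex{0,3,2} = 1
G(15) = mex{1,2,3} = 0
G(16) = mex{0,0,2} = 1
G(17) = mex{1,1,0} = 2
G(18) = mex{2,0,1} = 3
G_B(18) = 3.
Combined Grundy value = 3 ⊕ 3 = 0.
A winning move leaves total XOR = 0, i.e. changes one component's Grundy value g to g ⊕ X where X is the current total.
Heap A: target g' = 3⊕0 = 3, but every legal move changes the Grundy value (mex property), so 0 moves.
Heap B: target g' = 3⊕0 = 3, but every legal move changes the Grundy value (mex property), so 0 moves.

0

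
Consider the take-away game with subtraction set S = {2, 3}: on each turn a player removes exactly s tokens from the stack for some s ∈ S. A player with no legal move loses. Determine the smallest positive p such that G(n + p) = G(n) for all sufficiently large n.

5

n :  0  1  2  3  4  5  6  7  8  9 10 11 12 13 14
G :  0  0  1  1  2  0  0  1  1  2  0  0  1  1  2
G(n+5) = G(n) holds for n = 0,…,2 (a full window of length max(S) = 3), so the sequence is purely periodic with period 5.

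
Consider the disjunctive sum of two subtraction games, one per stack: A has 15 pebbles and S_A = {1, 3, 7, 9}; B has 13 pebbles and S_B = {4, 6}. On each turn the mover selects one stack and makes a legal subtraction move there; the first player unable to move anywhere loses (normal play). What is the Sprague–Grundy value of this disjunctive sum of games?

Stack A, S = {1, 3, 7, 9}:
n :  0  1  2  3  4  5  6  7  8  9 10 11 12 13 14 15
G :  0  1  0  1  0  1  0  1  0  1  0  1  0  1  0  1
G_A(15) = 1.
Stack B, S = {4, 6}:
n :  0  1  2  3  4  5  6  7  8  9 10 11 12 13
G :  0  0  0  0  1  1  1  1  2  2  0  0  0  0
G_B(13) = 0.
Combined Grundy value = 1 ⊕ 0 = 1.

1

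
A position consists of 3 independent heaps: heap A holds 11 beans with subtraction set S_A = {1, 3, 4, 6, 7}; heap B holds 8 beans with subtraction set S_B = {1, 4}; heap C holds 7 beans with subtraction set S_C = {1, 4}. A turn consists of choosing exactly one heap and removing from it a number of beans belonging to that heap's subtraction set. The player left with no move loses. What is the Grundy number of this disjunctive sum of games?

0

Heap A, S = {1, 3, 4, 6, 7}:
n :  0  1  2  3  4  5  6  7  8  9 10 11
G :  0  1  0  1  2  3  2  3  4  5  0  1
G_A(11) = 1.
Heap B, S = {1, 4}:
G(0) = 0
G(1) = mex{0} = 1
G(2) = mex{1} = 0
G(3) = mex{0} = 1
G(4) = mex{1,0} = 2
G(5) = mex{2,1} = 0
G(6) = mex{0,0} = 1
G(7) = mex{1,1} = 0
G(8) = mex{0,2} = 1
G_B(8) = 1.
Heap C, S = {1, 4}:
n : 0 1 2 3 4 5 6 7
G : 0 1 0 1 2 0 1 0
G_C(7) = 0.
Combined Grundy value = 1 ⊕ 1 ⊕ 0 = 0.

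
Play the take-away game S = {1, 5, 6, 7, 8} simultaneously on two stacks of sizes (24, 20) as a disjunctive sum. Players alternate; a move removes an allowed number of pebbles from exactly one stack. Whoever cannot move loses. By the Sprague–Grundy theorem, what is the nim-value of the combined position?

0

All stacks use S = {1, 5, 6, 7, 8}:
G(0) = 0
G(1) = mex{0} = 1
G(2) = mex{1} = 0
G(3) = mex{0} = 1
G(4) = mex{1} = 0
G(5) = mex{0,0} = 1
G(6) = mex{1,1,0} = 2
G(7) = mex{2,0,1,0} = 3
G(8) = mex{3,1,0,1,0} = 2
G(9) = mex{2,0,1,0,1} = 3
G(10) = mex{3,1,0,1,0} = 2
G(11) = mex{2,2,1,0,1} = 3
G(12) = mex{3,3,2,1,0} = 4
G(13) = mex{4,2,3,2,1} = 0
G(14) = mex{0,3,2,3,2} = 1
G(15) = mex{1,2,3,2,3} = 0
G(16) = mex{0,3,2,3,2} = 1
G(17) = mex{1,4,3,2,3} = 0
G(18) = mex{0,0,4,3,2} = 1
G(19) = mex{1,1,0,4,3} = 2
G(20) = mex{2,0,1,0,4} = 3
G(21) = mex{3,1,0,1,0} = 2
G(22) = mex{2,0,1,0,1} = 3
G(23) = mex{3,1,0,1,0} = 2
G(24) = mex{2,2,1,0,1} = 3
Stack A: G(24) = 3.
Stack B: G(20) = 3.
Combined Grundy value = 3 ⊕ 3 = 0.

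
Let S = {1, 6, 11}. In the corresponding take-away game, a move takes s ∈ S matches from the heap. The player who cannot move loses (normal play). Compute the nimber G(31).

n :  0  1  2  3  4  5  6  7  8  9 10 11 12 13 14 15 16 17 18 19 20 21 22 23 24 25 26 27 28 29 30 31
G :  0  1  0  1  0  1  2  0  1  0  1  2  0  1  0  1  0  1  2  0  1  0  1  2  0  1  0  1  0  1  2  0

0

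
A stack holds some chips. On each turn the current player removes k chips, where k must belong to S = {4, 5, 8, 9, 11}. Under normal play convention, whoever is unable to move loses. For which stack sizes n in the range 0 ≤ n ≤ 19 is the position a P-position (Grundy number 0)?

0, 1, 2, 3, 15, 16, 17, 18

G(0) = 0
G(1) = mex{} = 0
G(2) = mex{} = 0
G(3) = mex{} = 0
G(4) = mex{0} = 1
G(5) = mex{0,0} = 1
G(6) = mex{0,0} = 1
G(7) = mex{0,0} = 1
G(8) = mex{1,0,0} = 2
G(9) = mex{1,1,0,0} = 2
G(10) = mex{1,1,0,0} = 2
G(11) = mex{1,1,0,0,0} = 2
G(12) = mex{2,1,1,0,0} = 3
G(13) = mex{2,2,1,1,0} = 3
G(14) = mex{2,2,1,1,0} = 3
G(15) = mex{2,2,1,1,1} = 0
G(16) = mex{3,2,2,1,1} = 0
G(17) = mex{3,3,2,2,1} = 0
G(18) = mex{3,3,2,2,1} = 0
G(19) = mex{0,3,2,2,2} = 1
P-positions are exactly the n with G(n) = 0.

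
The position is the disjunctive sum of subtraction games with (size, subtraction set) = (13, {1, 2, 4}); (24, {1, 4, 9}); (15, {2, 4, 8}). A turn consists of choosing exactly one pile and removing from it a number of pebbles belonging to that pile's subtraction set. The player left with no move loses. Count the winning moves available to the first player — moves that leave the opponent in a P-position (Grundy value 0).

2

Pile A, S = {1, 2, 4}:
n :  0  1  2  3  4  5  6  7  8  9 10 11 12 13
G :  0  1  2  0  1  2  0  1  2  0  1  2  0  1
G_A(13) = 1.
Pile B, S = {1, 4, 9}:
G(0) = 0
G(1) = mex{0} = 1
G(2) = mex{1} = 0
G(3) = mex{0} = 1
G(4) = mex{1,0} = 2
G(5) = mex{2,1} = 0
G(6) = mex{0,0} = 1
G(7) = mex{1,1} = 0
G(8) = mex{0,2} = 1
G(9) = mex{1,0,0} = 2
G(10) = mex{2,1,1} = 0
G(11) = mex{0,0,0} = 1
G(12) = mex{1,1,1} = 0
G(13) = mex{0,2,2} = 1
G(14) = mex{1,0,0} = 2
G(15) = mex{2,1,1} = 0
G(16) = mex{0,0,0} = 1
G(17) = mex{1,1,1} = 0
G(18) = mex{0,2,2} = 1
G(19) = mex{1,0,0} = 2
G(20) = mex{2,1,1} = 0
G(21) = mex{0,0,0} = 1
G(22) = mex{1,1,1} = 0
G(23) = mex{0,2,2} = 1
G(24) = mex{1,0,0} = 2
G_B(24) = 2.
Pile C, S = {2, 4, 8}:
n :  0  1  2  3  4  5  6  7  8  9 10 11 12 13 14 15
G :  0  0  1  1  2  2  0  0  1  1  2  2  0  0  1  1
G_C(15) = 1.
Combined Grundy value = 1 ⊕ 2 ⊕ 1 = 2.
A winning move leaves total XOR = 0, i.e. changes one component's Grundy value g to g ⊕ X where X is the current total.
Pile A: need g' = 1⊕2 = 3. Options: 13−1→G=0, 13−2→G=2, 13−4→G=0. Hits: 0.
Pile B: need g' = 2⊕2 = 0. Options: 24−1→G=1, 24−4→G=0, 24−9→G=0. Hits: 2.
Pile C: need g' = 1⊕2 = 3. Options: 15−2→G=0, 15−4→G=2, 15−8→G=0. Hits: 0.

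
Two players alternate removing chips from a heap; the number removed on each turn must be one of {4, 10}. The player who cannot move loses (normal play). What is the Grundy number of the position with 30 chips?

G(0) = 0
G(1) = mex{} = 0
G(2) = mex{} = 0
G(3) = mex{} = 0
G(4) = mex{0} = 1
G(5) = mex{0} = 1
G(6) = mex{0} = 1
G(7) = mex{0} = 1
G(8) = mex{1} = 0
G(9) = mex{1} = 0
G(10) = mex{1,0} = 2
G(11) = mex{1,0} = 2
G(12) = mex{0,0} = 1
G(13) = mex{0,0} = 1
G(14) = mex{2,1} = 0
G(15) = mex{2,1} = 0
G(16) = mex{1,1} = 0
G(17) = mex{1,1} = 0
G(18) = mex{0,0} = 1
G(19) = mex{0,0} = 1
G(20) = mex{0,2} = 1
G(21) = mex{0,2} = 1
G(22) = mex{1,1} = 0
G(23) = mex{1,1} = 0
G(24) = mex{1,0} = 2
G(25) = mex{1,0} = 2
G(26) = mex{0,0} = 1
G(27) = mex{0,0} = 1
G(28) = mex{2,1} = 0
G(29) = mex{2,1} = 0
G(30) = mex{1,1} = 0

0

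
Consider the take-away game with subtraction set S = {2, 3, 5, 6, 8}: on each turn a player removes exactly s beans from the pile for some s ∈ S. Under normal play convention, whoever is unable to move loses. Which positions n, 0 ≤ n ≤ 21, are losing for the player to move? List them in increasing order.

n :  0  1  2  3  4  5  6  7  8  9 10 11 12 13 14 15 16 17 18 19 20 21
G :  0  0  1  1  2  2  3  3  4  4  0  0  1  1  2  2  3  3  4  4  0  0
P-positions are exactly the n with G(n) = 0.

0, 1, 10, 11, 20, 21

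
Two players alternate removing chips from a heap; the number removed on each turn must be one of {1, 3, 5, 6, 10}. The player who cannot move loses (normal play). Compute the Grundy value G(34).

1

n :  0  1  2  3  4  5  6  7  8  9 10 11 12 13 14 15 16 17 18 19 20 21 22 23 24 25 26 27 28 29 30 31 32 33 34
G :  0  1  0  1  0  1  2  3  2  3  2  0  1  0  1  0  1  2  3  2  3  2  0  1  0  1  0  1  2  3  2  3  2  0  1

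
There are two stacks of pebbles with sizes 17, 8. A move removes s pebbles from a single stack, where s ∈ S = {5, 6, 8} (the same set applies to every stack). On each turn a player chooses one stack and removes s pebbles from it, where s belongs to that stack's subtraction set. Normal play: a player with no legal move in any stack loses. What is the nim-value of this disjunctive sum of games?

All stacks use S = {5, 6, 8}:
G(0) = 0
G(1) = mex{} = 0
G(2) = mex{} = 0
G(3) = mex{} = 0
G(4) = mex{} = 0
G(5) = mex{0} = 1
G(6) = mex{0,0} = 1
G(7) = mex{0,0} = 1
G(8) = mex{0,0,0} = 1
G(9) = mex{0,0,0} = 1
G(10) = mex{1,0,0} = 2
G(11) = mex{1,1,0} = 2
G(12) = mex{1,1,0} = 2
G(13) = mex{1,1,1} = 0
G(14) = mex{1,1,1} = 0
G(15) = mex{2,1,1} = 0
G(16) = mex{2,2,1} = 0
G(17) = mex{2,2,1} = 0
Stack A: G(17) = 0.
Stack B: G(8) = 1.
Combined Grundy value = 0 ⊕ 1 = 1.

1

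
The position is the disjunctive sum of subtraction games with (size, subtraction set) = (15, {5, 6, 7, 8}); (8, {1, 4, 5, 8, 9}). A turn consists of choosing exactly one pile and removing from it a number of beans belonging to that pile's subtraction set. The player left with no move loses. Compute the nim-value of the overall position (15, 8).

4

Pile A, S = {5, 6, 7, 8}:
n :  0  1  2  3  4  5  6  7  8  9 10 11 12 13 14 15
G :  0  0  0  0  0  1  1  1  1  1  2  2  2  0  0  0
G_A(15) = 0.
Pile B, S = {1, 4, 5, 8, 9}:
G(0) = 0
G(1) = mex{0} = 1
G(2) = mex{1} = 0
G(3) = mex{0} = 1
G(4) = mex{1,0} = 2
G(5) = mex{2,1,0} = 3
G(6) = mex{3,0,1} = 2
G(7) = mex{2,1,0} = 3
G(8) = mex{3,2,1,0} = 4
G_B(8) = 4.
Combined Grundy value = 0 ⊕ 4 = 4.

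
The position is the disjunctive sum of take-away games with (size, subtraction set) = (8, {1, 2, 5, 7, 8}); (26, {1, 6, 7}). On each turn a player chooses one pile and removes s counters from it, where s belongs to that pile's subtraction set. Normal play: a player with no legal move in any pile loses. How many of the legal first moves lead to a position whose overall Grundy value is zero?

Pile A, S = {1, 2, 5, 7, 8}:
G(0) = 0
G(1) = mex{0} = 1
G(2) = mex{1,0} = 2
G(3) = mex{2,1} = 0
G(4) = mex{0,2} = 1
G(5) = mex{1,0,0} = 2
G(6) = mex{2,1,1} = 0
G(7) = mex{0,2,2,0} = 1
G(8) = mex{1,0,0,1,0} = 2
G_A(8) = 2.
Pile B, S = {1, 6, 7}:
G(0) = 0
G(1) = mex{0} = 1
G(2) = mex{1} = 0
G(3) = mex{0} = 1
G(4) = mex{1} = 0
G(5) = mex{0} = 1
G(6) = mex{1,0} = 2
G(7) = mex{2,1,0} = 3
G(8) = mex{3,0,1} = 2
G(9) = mex{2,1,0} = 3
G(10) = mex{3,0,1} = 2
G(11) = mex{2,1,0} = 3
G(12) = mex{3,2,1} = 0
G(13) = mex{0,3,2} = 1
G(14) = mex{1,2,3} = 0
G(15) = mex{0,3,2} = 1
G(16) = mex{1,2,3} = 0
G(17) = mex{0,3,2} = 1
G(18) = mex{1,0,3} = 2
G(19) = mex{2,1,0} = 3
G(20) = mex{3,0,1} = 2
G(21) = mex{2,1,0} = 3
G(22) = mex{3,0,1} = 2
G(23) = mex{2,1,0} = 3
G(24) = mex{3,2,1} = 0
G(25) = mex{0,3,2} = 1
G(26) = mex{1,2,3} = 0
G_B(26) = 0.
Combined Grundy value = 2 ⊕ 0 = 2.
A winning move leaves total XOR = 0, i.e. changes one component's Grundy value g to g ⊕ X where X is the current total.
Pile A: need g' = 2⊕2 = 0. Options: 8−1→G=1, 8−2→G=0, 8−5→G=0, 8−7→G=1, 8−8→G=0. Hits: 3.
Pile B: need g' = 0⊕2 = 2. Options: 26−1→G=1, 26−6→G=2, 26−7→G=3. Hits: 1.

4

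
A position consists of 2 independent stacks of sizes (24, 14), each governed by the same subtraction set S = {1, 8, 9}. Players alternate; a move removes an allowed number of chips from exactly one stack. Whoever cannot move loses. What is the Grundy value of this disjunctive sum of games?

All stacks use S = {1, 8, 9}:
G(0) = 0
G(1) = mex{0} = 1
G(2) = mex{1} = 0
G(3) = mex{0} = 1
G(4) = mex{1} = 0
G(5) = mex{0} = 1
G(6) = mex{1} = 0
G(7) = mex{0} = 1
G(8) = mex{1,0} = 2
G(9) = mex{2,1,0} = 3
G(10) = mex{3,0,1} = 2
G(11) = mex{2,1,0} = 3
G(12) = mex{3,0,1} = 2
G(13) = mex{2,1,0} = 3
G(14) = mex{3,0,1} = 2
G(15) = mex{2,1,0} = 3
G(16) = mex{3,2,1} = 0
G(17) = mex{0,3,2} = 1
G(18) = mex{1,2,3} = 0
G(19) = mex{0,3,2} = 1
G(20) = mex{1,2,3} = 0
G(21) = mex{0,3,2} = 1
G(22) = mex{1,2,3} = 0
G(23) = mex{0,3,2} = 1
G(24) = mex{1,0,3} = 2
Stack A: G(24) = 2.
Stack B: G(14) = 2.
Combined Grundy value = 2 ⊕ 2 = 0.

0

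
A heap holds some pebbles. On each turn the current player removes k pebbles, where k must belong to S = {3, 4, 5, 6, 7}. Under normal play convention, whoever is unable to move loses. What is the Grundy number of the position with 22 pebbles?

n :  0  1  2  3  4  5  6  7  8  9 10 11 12 13 14 15 16 17 18 19 20 21 22
G :  0  0  0  1  1  1  2  2  2  3  0  0  0  1  1  1  2  2  2  3  0  0  0

0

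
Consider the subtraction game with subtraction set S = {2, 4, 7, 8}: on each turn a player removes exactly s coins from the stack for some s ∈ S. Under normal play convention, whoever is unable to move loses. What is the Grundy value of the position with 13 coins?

1

n :  0  1  2  3  4  5  6  7  8  9 10 11 12 13
G :  0  0  1  1  2  2  0  3  1  4  2  0  0  1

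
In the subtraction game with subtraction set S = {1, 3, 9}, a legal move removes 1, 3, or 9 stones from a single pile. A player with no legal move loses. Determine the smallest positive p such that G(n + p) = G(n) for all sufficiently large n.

G(0) = 0
G(1) = mex{0} = 1
G(2) = mex{1} = 0
G(3) = mex{0,0} = 1
G(4) = mex{1,1} = 0
G(5) = mex{0,0} = 1
G(6) = mex{1,1} = 0
G(7) = mex{0,0} = 1
G(8) = mex{1,1} = 0
G(9) = mex{0,0,0} = 1
G(10) = mex{1,1,1} = 0
G(11) = mex{0,0,0} = 1
G(12) = mex{1,1,1} = 0
G(13) = mex{0,0,0} = 1
G(14) = mex{1,1,1} = 0
G(n+2) = G(n) holds for n = 0,…,8 (a full window of length max(S) = 9), so the sequence is purely periodic with period 2.

2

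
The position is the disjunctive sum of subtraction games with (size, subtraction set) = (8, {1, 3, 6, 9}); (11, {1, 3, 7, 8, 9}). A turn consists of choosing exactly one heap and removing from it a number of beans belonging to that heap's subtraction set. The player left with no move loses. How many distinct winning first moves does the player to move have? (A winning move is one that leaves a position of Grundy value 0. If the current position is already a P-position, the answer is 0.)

Heap A, S = {1, 3, 6, 9}:
G(0) = 0
G(1) = mex{0} = 1
G(2) = mex{1} = 0
G(3) = mex{0,0} = 1
G(4) = mex{1,1} = 0
G(5) = mex{0,0} = 1
G(6) = mex{1,1,0} = 2
G(7) = mex{2,0,1} = 3
G(8) = mex{3,1,0} = 2
G_A(8) = 2.
Heap B, S = {1, 3, 7, 8, 9}:
n :  0  1  2  3  4  5  6  7  8  9 10 11
G :  0  1  0  1  0  1  0  1  2  3  2  3
G_B(11) = 3.
Combined Grundy value = 2 ⊕ 3 = 1.
A winning move leaves total XOR = 0, i.e. changes one component's Grundy value g to g ⊕ X where X is the current total.
Heap A: need g' = 2⊕1 = 3. Options: 8−1→G=3, 8−3→G=1, 8−6→G=0. Hits: 1.
Heap B: need g' = 3⊕1 = 2. Options: 11−1→G=2, 11−3→G=2, 11−7→G=0, 11−8→G=1, 11−9→G=0. Hits: 2.

3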